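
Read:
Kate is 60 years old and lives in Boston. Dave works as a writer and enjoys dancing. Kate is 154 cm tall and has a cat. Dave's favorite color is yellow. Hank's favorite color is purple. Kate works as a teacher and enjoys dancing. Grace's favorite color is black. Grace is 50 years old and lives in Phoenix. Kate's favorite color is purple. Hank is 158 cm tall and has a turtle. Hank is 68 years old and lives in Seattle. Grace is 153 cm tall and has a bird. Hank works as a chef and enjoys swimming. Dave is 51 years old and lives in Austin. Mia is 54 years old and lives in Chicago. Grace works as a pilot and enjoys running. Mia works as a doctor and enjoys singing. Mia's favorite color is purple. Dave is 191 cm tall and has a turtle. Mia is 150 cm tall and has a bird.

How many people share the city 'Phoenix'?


Count: 1

1


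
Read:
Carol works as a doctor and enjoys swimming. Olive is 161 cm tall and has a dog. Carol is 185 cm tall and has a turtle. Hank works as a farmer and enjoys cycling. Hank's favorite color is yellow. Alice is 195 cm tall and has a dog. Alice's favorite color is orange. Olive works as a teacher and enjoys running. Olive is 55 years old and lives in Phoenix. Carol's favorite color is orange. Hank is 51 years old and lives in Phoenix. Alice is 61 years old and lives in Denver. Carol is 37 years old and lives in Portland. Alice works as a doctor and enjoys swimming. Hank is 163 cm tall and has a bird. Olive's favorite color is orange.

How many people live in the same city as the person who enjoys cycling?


Person with hobby cycling is Hank, city Phoenix. Count = 2

2


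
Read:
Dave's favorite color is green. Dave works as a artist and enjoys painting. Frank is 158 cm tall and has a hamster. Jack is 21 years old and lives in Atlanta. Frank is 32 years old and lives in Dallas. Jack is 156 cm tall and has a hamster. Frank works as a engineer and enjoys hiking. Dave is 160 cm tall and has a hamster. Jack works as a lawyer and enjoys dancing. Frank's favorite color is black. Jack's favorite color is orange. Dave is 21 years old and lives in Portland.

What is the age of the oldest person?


Oldest: Frank at 32

32


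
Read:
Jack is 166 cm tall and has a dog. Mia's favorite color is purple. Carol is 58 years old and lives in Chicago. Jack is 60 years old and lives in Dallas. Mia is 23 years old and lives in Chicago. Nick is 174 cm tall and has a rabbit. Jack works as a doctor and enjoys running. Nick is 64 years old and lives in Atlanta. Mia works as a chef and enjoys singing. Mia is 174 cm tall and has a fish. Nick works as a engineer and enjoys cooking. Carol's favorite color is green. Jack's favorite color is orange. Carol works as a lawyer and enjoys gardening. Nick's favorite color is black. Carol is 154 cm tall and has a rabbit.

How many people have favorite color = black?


Count: 1

1


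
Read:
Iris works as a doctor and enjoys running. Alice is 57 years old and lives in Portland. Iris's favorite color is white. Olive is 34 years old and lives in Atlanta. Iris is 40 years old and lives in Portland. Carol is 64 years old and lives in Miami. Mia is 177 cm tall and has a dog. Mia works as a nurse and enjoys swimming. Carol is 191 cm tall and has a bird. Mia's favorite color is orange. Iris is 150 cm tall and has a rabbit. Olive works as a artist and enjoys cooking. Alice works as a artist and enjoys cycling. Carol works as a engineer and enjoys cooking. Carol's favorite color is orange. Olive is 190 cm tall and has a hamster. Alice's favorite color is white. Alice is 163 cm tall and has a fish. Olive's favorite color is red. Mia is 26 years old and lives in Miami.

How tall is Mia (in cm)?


Mia is 177 cm tall

177


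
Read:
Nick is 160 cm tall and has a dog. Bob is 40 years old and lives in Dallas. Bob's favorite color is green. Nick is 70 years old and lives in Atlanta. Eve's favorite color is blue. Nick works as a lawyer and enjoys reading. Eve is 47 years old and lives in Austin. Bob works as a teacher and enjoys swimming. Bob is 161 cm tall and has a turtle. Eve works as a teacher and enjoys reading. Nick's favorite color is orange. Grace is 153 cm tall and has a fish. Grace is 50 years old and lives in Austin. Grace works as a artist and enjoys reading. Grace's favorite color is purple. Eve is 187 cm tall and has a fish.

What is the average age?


Sum=207, n=4, avg=51.75

51.75


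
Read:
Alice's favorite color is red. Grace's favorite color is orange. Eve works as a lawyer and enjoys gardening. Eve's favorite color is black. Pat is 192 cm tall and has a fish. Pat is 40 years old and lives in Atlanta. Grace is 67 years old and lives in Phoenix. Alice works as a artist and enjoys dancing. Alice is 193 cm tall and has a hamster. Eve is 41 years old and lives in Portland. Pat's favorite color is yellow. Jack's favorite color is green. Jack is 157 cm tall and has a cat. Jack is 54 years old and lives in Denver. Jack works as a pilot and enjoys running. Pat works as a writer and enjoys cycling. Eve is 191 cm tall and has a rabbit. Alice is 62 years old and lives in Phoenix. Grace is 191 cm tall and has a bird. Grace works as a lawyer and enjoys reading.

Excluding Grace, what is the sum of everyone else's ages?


Sum (excluding Grace): 197

197


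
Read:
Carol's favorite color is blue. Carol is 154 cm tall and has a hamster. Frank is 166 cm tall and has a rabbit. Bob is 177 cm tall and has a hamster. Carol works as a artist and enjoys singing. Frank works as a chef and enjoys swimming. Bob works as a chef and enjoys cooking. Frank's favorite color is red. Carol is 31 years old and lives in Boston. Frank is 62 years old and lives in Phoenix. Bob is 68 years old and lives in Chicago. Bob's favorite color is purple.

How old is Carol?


Carol is 31 years old

31


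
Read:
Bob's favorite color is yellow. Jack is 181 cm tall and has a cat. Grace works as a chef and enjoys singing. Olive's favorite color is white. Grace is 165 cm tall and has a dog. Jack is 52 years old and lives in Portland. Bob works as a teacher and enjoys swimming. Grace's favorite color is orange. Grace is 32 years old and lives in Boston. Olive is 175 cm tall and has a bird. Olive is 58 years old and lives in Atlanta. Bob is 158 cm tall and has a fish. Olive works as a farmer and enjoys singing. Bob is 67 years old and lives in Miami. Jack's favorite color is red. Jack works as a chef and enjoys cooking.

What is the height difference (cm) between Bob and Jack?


|158 - 181| = 23

23


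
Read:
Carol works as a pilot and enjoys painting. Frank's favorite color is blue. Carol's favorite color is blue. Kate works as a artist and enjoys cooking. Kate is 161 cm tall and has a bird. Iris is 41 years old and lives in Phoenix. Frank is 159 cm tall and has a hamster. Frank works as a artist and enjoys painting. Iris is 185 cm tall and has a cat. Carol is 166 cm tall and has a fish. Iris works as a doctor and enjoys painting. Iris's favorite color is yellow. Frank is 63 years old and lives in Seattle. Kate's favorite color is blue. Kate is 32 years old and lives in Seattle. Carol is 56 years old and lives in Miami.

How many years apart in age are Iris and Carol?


41 vs 56, diff = 15

15


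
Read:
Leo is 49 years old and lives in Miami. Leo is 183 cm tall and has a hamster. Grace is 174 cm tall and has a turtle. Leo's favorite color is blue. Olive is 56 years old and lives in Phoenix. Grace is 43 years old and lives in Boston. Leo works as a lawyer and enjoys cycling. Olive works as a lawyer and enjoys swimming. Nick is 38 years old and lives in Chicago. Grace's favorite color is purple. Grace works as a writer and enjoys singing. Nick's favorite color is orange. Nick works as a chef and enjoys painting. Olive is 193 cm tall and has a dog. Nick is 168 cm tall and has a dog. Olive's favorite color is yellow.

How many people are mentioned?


People: Olive, Nick, Leo, Grace. Count = 4

4


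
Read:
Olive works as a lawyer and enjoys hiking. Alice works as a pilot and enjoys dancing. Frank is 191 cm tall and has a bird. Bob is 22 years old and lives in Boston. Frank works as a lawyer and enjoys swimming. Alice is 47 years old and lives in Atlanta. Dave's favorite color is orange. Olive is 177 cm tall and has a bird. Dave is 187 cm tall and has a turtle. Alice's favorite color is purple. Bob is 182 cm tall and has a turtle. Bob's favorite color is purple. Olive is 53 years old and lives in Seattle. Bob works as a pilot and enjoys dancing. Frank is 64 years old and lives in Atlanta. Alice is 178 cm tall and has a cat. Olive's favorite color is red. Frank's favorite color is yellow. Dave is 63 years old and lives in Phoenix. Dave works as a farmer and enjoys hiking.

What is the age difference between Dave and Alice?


|63 - 47| = 16

16


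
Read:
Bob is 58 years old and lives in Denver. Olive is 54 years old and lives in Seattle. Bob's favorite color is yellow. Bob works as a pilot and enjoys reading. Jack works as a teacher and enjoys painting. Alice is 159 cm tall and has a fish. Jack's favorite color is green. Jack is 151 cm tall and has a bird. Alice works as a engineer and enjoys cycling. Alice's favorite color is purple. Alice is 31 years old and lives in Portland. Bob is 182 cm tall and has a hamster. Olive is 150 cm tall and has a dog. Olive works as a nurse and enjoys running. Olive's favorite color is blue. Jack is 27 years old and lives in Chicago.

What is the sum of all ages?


58+31+27+54 = 170

170


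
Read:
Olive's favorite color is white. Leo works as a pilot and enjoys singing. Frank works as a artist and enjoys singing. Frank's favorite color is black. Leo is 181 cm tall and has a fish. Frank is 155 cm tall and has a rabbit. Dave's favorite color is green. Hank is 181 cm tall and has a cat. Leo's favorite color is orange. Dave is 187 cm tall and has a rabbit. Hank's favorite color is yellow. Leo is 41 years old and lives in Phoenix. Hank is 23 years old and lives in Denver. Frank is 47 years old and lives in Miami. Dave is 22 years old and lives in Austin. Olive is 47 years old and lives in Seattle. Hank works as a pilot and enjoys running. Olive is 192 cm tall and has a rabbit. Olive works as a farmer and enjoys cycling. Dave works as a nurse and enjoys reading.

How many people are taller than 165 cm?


Taller than 165: 4

4


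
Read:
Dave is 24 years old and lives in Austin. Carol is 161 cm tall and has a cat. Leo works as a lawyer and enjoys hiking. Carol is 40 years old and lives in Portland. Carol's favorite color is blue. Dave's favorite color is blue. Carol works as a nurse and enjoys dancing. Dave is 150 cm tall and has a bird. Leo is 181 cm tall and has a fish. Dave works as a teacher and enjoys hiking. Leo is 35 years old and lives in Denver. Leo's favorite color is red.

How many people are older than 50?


Filter: 0

0


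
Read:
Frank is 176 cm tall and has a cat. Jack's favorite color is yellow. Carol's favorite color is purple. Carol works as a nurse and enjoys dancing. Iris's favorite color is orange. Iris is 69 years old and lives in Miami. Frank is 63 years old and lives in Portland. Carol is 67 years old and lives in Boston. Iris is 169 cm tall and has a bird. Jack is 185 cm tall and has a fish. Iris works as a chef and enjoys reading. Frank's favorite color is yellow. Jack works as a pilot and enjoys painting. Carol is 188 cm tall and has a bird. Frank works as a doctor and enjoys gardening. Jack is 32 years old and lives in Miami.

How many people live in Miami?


Count in Miami: 2

2


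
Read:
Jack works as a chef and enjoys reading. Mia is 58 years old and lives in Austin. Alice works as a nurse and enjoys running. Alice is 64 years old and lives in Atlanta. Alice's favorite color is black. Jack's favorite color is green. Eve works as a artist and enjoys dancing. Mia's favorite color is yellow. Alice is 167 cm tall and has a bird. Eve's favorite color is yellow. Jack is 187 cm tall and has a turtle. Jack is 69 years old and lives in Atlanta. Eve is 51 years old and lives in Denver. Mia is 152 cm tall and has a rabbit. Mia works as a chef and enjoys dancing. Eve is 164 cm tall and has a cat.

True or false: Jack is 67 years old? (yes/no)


Jack is actually 69. no

no


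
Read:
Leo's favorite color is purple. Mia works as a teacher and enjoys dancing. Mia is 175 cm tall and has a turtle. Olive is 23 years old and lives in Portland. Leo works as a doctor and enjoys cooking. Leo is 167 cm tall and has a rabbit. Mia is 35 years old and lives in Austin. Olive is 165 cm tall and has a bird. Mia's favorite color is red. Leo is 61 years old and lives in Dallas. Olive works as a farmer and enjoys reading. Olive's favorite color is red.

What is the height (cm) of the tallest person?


Tallest: Mia at 175 cm

175


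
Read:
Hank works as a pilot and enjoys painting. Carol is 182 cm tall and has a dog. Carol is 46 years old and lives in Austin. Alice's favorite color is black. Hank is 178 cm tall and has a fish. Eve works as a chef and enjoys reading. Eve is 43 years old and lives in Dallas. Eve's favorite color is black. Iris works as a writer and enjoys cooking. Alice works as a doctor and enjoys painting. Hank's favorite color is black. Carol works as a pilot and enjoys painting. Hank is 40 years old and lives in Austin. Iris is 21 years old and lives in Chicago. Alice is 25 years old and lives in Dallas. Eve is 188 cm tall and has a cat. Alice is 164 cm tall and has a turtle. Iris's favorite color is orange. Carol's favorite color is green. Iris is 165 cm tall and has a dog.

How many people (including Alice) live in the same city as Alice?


Alice lives in Dallas. Count = 2

2


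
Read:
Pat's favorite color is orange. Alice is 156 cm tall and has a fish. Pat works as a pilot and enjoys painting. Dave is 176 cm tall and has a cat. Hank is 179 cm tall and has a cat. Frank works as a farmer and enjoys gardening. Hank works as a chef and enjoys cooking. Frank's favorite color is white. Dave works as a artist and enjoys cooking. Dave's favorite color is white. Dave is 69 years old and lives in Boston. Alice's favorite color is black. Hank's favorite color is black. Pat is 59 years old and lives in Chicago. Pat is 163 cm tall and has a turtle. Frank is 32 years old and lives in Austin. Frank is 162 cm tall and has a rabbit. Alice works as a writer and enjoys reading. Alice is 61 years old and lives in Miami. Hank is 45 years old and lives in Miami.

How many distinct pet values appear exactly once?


Unique pet values: 3

3


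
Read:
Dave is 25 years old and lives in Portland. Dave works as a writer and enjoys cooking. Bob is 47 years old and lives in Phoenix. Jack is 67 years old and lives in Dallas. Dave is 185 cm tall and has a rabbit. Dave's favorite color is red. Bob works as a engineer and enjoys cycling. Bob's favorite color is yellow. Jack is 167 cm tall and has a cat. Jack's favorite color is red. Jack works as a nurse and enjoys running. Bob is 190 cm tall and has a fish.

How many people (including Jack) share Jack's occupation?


Jack is a nurse. Count = 1

1


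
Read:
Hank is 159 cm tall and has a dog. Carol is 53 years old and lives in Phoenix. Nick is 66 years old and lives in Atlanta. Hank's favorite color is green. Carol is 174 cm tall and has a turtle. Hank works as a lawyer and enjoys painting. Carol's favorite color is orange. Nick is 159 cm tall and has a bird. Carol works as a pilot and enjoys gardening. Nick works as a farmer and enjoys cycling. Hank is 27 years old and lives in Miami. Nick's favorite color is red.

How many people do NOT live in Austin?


Not in Austin: 3

3


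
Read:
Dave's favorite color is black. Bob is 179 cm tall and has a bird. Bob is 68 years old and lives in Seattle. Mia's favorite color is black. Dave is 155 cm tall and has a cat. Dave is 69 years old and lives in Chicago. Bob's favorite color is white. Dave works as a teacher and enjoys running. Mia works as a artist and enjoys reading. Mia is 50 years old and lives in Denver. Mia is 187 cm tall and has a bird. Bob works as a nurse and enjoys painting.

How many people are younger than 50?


Filter: 0

0


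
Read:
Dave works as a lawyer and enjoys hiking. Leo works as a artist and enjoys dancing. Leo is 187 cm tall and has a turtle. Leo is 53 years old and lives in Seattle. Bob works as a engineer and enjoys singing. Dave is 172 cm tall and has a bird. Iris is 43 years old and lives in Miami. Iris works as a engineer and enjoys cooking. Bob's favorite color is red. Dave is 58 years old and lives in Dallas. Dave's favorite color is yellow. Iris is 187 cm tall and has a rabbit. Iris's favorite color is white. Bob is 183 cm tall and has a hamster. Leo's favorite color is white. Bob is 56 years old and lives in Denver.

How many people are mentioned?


People: Iris, Dave, Leo, Bob. Count = 4

4


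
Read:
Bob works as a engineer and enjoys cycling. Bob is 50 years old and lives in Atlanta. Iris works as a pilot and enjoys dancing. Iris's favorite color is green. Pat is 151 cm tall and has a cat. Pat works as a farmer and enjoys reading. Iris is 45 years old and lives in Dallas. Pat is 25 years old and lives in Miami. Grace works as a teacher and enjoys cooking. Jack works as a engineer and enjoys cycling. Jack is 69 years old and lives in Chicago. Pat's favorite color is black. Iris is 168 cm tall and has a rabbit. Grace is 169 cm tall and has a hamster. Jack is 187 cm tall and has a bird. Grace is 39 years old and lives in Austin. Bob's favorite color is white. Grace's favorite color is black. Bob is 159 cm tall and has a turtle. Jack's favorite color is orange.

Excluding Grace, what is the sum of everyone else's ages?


Sum (excluding Grace): 189

189


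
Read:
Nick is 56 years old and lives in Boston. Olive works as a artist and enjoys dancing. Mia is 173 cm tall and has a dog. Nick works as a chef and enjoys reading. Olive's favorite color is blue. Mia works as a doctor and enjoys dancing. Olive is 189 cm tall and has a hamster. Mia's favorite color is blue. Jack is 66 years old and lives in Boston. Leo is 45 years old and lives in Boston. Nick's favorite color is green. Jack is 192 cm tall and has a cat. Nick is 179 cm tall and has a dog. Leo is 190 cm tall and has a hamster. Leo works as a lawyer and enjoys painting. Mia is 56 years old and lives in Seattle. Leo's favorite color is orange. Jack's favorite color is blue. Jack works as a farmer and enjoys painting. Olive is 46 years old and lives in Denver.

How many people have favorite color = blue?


Count: 3

3


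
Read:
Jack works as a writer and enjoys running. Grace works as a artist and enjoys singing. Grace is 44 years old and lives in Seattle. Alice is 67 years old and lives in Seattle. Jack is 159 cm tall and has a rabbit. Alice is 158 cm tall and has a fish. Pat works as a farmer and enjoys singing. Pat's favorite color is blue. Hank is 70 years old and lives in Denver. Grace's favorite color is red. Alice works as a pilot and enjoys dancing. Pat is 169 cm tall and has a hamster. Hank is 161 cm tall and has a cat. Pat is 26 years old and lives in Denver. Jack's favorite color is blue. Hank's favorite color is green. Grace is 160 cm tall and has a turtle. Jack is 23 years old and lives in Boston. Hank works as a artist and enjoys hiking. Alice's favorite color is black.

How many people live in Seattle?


Count in Seattle: 2

2


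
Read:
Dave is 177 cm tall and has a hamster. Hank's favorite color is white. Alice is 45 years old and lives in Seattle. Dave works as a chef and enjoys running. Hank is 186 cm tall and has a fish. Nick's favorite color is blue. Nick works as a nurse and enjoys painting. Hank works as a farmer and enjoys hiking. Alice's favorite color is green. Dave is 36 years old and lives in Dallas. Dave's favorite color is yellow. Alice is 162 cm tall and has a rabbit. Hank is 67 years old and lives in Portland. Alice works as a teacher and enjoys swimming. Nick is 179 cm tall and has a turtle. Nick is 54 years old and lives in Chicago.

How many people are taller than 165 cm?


Taller than 165: 3

3


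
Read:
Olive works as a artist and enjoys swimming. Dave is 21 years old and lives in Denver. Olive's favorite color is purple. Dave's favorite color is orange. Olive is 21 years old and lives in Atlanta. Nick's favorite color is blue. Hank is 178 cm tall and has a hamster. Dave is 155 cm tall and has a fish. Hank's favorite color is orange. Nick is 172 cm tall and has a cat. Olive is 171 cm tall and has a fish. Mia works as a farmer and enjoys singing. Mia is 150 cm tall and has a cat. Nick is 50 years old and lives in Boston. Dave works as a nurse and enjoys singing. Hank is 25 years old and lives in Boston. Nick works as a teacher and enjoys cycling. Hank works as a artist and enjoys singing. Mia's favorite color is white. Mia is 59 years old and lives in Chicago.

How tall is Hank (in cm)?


Hank is 178 cm tall

178


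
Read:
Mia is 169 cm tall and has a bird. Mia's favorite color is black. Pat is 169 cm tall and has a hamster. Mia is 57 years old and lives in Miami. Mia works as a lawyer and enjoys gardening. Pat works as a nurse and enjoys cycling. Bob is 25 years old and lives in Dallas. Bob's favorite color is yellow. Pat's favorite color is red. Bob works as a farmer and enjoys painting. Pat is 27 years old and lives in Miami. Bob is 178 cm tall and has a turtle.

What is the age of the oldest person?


Oldest: Mia at 57

57


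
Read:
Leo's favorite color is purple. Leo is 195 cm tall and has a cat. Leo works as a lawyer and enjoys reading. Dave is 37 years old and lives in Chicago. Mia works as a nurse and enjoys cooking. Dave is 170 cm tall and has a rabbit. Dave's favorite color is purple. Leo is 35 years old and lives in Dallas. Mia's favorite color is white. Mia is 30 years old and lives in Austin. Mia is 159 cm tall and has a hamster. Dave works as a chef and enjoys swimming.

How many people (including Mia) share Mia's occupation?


Mia is a nurse. Count = 1

1


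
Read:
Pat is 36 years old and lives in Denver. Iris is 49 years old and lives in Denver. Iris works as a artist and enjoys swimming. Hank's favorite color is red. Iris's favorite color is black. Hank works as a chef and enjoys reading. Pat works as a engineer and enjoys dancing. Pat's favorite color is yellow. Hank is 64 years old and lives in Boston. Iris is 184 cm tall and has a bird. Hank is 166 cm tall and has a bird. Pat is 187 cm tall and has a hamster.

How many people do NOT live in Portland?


Not in Portland: 3

3


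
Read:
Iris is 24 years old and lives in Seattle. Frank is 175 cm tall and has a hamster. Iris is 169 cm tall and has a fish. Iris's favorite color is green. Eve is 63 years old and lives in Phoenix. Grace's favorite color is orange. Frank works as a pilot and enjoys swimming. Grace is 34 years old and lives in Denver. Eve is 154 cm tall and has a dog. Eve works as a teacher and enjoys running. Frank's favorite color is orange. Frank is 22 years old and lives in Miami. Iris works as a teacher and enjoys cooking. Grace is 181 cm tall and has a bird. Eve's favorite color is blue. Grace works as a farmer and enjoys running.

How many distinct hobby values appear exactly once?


Unique hobby values: 2

2


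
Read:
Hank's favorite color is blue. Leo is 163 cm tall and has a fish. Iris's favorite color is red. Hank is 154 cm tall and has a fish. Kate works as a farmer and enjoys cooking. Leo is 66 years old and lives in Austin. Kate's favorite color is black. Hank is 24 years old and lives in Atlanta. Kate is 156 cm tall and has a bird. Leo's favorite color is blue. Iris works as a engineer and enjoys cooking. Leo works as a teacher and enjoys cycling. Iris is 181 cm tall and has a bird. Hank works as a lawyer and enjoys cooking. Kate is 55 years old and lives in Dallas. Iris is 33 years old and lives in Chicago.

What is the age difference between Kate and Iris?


|55 - 33| = 22

22


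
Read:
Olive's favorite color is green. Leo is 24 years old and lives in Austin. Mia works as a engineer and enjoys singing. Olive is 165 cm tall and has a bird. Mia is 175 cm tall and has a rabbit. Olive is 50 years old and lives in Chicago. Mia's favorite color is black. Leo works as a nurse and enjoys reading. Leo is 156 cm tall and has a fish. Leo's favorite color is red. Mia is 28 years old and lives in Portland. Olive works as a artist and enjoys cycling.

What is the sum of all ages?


24+28+50 = 102

102


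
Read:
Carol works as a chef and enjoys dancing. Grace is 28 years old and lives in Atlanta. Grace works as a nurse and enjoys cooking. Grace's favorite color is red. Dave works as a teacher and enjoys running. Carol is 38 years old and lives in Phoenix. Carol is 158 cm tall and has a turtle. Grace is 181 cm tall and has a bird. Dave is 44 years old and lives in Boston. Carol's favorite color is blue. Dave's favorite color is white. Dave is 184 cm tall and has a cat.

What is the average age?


Sum=110, n=3, avg=36.67

36.67


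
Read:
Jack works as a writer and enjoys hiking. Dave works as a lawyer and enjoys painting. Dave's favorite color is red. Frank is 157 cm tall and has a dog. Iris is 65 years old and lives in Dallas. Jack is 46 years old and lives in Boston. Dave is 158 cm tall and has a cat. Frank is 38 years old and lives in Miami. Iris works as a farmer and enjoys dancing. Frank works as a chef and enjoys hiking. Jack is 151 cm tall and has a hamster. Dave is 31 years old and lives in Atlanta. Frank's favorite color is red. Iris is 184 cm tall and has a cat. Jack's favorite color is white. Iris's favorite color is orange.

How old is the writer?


The writer is Jack, age 46

46


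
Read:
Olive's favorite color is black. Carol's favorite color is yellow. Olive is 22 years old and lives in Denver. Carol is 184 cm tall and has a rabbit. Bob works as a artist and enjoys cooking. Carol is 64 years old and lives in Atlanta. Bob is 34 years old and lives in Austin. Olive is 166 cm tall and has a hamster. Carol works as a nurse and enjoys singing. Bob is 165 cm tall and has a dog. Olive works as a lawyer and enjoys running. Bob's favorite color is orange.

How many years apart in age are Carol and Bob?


64 vs 34, diff = 30

30


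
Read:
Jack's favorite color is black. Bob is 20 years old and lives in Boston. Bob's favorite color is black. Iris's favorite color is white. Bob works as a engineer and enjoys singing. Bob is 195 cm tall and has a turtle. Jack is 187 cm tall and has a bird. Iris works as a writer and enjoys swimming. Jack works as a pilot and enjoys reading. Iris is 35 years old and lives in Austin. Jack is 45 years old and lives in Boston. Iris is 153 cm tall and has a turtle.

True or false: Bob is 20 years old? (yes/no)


Bob is actually 20. yes

yes


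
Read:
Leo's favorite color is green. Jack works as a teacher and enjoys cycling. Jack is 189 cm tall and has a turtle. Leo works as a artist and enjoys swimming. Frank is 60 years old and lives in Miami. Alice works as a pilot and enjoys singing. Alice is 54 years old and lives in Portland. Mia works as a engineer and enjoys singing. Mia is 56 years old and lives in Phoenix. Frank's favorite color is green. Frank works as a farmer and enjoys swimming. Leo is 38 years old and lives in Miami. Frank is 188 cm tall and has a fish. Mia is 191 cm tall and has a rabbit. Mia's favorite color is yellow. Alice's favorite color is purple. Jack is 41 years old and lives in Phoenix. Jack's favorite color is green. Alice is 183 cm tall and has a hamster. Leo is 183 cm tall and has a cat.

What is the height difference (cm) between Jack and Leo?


|189 - 183| = 6

6


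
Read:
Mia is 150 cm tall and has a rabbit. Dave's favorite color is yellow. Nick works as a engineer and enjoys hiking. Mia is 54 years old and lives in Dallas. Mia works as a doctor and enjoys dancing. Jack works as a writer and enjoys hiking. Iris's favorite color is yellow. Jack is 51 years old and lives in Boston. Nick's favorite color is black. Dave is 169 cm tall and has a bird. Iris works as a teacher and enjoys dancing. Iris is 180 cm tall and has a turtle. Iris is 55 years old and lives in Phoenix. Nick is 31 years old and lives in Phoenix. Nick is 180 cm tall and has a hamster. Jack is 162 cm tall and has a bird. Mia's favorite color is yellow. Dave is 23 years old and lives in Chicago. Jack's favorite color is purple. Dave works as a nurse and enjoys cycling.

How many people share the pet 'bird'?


Count: 2

2


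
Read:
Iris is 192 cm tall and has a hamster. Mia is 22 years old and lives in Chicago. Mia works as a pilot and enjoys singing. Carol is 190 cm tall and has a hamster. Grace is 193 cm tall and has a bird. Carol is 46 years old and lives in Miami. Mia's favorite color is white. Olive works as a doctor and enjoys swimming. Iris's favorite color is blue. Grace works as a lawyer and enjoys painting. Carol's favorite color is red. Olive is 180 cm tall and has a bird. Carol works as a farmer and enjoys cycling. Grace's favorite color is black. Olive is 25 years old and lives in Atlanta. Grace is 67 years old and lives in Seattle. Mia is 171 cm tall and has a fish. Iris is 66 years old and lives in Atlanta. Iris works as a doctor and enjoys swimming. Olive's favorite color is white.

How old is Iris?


Iris is 66 years old

66


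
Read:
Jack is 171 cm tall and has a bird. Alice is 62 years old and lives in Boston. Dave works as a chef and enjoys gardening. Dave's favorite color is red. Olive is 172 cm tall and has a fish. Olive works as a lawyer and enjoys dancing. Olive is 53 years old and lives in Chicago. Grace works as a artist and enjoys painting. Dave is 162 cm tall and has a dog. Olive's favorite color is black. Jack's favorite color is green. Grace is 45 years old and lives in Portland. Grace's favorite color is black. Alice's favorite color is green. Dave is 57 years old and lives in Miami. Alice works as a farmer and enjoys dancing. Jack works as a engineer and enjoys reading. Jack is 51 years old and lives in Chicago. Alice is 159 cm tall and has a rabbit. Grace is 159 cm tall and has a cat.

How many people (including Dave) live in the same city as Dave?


Dave lives in Miami. Count = 1

1


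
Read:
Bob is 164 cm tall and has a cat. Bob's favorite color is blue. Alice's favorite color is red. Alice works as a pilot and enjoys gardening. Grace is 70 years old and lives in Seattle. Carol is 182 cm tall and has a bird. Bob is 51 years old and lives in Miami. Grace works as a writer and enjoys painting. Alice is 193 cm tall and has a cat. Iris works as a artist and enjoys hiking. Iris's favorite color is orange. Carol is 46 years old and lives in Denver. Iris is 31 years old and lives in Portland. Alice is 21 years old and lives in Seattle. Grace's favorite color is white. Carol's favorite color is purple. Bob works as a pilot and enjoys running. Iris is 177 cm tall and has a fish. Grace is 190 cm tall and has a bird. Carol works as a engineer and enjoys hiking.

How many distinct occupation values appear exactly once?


Unique occupation values: 3

3


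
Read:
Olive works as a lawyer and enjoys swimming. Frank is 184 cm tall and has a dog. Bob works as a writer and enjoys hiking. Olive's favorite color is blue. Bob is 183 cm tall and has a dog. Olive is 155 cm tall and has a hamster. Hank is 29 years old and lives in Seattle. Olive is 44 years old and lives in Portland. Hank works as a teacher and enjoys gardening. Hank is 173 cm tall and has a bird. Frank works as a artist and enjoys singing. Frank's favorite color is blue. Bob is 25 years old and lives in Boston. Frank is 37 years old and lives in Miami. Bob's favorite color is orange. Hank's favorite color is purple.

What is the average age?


Sum=135, n=4, avg=33.75

33.75


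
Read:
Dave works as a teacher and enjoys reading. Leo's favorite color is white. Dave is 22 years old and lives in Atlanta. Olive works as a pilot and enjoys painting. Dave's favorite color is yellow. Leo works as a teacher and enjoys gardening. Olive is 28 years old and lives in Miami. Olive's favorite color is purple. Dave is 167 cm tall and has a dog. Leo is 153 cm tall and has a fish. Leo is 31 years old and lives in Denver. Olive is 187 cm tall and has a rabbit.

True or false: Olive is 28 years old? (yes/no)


Olive is actually 28. yes

yes


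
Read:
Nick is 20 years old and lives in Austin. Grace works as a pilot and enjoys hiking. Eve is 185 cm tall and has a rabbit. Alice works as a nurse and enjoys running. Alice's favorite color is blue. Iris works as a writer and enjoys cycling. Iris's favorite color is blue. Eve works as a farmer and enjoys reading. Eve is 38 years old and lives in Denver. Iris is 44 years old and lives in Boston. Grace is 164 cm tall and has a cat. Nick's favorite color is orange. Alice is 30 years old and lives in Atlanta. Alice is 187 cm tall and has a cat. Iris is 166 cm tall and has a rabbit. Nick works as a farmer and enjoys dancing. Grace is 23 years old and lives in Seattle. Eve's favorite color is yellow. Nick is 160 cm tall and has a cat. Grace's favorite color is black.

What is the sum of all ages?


38+30+44+20+23 = 155

155


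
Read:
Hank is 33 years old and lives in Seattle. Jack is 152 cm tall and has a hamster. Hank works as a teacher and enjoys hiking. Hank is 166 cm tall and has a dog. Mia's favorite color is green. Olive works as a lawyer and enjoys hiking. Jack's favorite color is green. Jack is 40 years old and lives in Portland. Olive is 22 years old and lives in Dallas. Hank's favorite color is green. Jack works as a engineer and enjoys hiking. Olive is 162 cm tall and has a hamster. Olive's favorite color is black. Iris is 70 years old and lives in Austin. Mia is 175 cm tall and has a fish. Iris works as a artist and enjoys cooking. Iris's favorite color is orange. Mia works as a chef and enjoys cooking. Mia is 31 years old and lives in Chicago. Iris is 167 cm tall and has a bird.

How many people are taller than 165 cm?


Taller than 165: 3

3


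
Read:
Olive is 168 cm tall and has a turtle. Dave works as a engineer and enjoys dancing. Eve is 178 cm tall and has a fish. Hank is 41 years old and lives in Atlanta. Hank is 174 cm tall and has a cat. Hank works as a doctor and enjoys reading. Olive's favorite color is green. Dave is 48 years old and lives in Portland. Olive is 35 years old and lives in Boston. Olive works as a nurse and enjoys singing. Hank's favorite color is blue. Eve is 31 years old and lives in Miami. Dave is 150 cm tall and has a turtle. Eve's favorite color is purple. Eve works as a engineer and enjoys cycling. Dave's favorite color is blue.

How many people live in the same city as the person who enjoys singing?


Person with hobby singing is Olive, city Boston. Count = 1

1


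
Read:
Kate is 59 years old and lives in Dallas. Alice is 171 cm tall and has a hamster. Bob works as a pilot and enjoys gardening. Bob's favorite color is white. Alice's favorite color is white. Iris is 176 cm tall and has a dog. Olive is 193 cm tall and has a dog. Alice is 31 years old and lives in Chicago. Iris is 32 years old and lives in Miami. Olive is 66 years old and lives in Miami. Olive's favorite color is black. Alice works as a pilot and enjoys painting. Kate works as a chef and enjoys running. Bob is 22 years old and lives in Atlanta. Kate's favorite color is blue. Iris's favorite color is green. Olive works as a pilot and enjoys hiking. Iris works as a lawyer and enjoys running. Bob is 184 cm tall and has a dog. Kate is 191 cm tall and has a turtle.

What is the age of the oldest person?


Oldest: Olive at 66

66


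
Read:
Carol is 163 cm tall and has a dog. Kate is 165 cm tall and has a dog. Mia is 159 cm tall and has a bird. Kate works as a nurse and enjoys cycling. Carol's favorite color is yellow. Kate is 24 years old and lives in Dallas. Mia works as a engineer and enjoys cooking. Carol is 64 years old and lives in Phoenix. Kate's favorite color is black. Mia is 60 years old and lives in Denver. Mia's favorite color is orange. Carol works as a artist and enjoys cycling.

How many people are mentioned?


People: Mia, Carol, Kate. Count = 3

3


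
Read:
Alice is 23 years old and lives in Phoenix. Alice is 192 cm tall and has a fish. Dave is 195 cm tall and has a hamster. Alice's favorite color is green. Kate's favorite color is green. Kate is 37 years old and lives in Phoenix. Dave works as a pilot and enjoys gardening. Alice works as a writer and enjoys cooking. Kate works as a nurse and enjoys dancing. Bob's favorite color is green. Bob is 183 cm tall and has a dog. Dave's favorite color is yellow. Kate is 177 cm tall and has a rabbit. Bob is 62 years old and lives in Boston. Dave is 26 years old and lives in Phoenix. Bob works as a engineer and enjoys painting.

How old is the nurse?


The nurse is Kate, age 37

37


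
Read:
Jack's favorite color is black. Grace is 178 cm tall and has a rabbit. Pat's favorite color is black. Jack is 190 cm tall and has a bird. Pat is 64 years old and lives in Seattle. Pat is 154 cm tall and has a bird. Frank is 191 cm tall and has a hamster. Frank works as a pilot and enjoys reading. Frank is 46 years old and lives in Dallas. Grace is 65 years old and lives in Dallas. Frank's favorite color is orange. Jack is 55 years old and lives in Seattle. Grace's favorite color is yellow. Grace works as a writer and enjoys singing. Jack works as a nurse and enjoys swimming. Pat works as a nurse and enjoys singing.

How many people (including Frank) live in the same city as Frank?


Frank lives in Dallas. Count = 2

2


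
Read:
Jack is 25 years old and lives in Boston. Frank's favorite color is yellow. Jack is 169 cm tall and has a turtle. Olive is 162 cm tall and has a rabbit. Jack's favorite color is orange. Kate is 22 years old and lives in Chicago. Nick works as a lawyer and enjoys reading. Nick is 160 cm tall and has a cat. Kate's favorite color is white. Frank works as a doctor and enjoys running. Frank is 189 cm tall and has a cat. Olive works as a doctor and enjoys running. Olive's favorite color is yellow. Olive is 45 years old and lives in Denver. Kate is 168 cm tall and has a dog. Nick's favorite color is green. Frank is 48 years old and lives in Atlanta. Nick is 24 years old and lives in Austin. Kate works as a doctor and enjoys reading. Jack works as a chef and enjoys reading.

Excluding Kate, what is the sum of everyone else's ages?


Sum (excluding Kate): 142

142


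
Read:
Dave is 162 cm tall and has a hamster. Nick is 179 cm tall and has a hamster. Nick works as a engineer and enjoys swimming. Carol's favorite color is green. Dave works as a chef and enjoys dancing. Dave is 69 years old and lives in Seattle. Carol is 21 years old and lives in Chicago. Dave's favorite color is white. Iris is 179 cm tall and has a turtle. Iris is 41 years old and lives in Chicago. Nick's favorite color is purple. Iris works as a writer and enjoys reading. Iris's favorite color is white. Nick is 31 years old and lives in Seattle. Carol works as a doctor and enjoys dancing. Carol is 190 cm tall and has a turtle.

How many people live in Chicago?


Count in Chicago: 2

2


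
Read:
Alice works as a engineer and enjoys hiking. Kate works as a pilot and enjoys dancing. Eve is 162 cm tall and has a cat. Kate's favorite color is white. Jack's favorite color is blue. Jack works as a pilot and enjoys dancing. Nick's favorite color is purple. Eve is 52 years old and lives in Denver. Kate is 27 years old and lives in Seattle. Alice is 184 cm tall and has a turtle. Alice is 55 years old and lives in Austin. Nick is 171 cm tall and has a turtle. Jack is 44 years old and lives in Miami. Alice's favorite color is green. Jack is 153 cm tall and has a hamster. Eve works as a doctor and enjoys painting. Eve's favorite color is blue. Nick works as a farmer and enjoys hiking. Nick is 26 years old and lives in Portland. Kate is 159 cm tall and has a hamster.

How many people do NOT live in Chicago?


Not in Chicago: 5

5


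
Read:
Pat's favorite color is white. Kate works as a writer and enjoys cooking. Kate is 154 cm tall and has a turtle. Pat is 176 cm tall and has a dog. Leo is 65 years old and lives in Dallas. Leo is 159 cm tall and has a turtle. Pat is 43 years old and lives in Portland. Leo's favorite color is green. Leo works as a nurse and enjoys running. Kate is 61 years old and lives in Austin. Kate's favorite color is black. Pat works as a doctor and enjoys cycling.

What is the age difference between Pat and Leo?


|43 - 65| = 22

22
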